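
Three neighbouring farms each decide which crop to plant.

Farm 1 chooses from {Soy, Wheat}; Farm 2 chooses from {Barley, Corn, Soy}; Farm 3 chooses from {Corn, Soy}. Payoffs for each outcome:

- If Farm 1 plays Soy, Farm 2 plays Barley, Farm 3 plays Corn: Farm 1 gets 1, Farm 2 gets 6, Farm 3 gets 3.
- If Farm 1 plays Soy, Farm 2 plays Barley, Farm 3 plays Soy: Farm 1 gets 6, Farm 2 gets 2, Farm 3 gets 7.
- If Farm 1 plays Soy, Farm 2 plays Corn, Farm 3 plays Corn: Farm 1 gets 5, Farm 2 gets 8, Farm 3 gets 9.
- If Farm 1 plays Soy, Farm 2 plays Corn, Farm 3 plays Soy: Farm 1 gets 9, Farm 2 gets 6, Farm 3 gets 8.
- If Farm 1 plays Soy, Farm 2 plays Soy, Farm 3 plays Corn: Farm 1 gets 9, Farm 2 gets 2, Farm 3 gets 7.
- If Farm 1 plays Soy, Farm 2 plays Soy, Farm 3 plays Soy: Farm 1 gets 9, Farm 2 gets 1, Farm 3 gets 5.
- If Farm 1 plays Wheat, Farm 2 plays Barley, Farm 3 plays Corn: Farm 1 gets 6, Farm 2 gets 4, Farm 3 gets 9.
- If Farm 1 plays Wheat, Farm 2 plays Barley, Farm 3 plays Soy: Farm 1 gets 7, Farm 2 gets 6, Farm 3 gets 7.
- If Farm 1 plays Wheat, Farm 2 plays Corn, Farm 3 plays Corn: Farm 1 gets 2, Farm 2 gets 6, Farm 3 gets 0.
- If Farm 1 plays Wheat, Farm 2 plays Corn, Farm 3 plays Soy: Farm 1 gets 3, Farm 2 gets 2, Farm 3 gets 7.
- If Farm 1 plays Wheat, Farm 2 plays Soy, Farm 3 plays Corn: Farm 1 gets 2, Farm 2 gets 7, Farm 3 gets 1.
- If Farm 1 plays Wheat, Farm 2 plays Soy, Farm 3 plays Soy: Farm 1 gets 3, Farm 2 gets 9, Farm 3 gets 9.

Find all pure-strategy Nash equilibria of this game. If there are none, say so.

Farm 1 against (Barley, Corn): payoffs 1, 6 → best response Wheat.
Farm 1 against (Barley, Soy): payoffs 6, 7 → best response Wheat.
Farm 1 against (Corn, Corn): payoffs 5, 2 → best response Soy.
Farm 1 against (Corn, Soy): payoffs 9, 3 → best response Soy.
Farm 1 against (Soy, Corn): payoffs 9, 2 → best response Soy.
Farm 1 against (Soy, Soy): payoffs 9, 3 → best response Soy.
Farm 2 against (Soy, Corn): payoffs 6, 8, 2 → best response Corn.
Farm 2 against (Soy, Soy): payoffs 2, 6, 1 → best response Corn.
Farm 2 against (Wheat, Corn): payoffs 4, 6, 7 → best response Soy.
Farm 2 against (Wheat, Soy): payoffs 6, 2, 9 → best response Soy.
Farm 3 against (Soy, Barley): payoffs 3, 7 → best response Soy.
Farm 3 against (Soy, Corn): payoffs 9, 8 → best response Corn.
Farm 3 against (Soy, Soy): payoffs 7, 5 → best response Corn.
Farm 3 against (Wheat, Barley): payoffs 9, 7 → best response Corn.
Farm 3 against (Wheat, Corn): payoffs 0, 7 → best response Soy.
Farm 3 against (Wheat, Soy): payoffs 1, 9 → best response Soy.
Mutual best responses: (Soy, Corn, Corn).

The unique pure-strategy Nash equilibrium is (Soy, Corn, Corn).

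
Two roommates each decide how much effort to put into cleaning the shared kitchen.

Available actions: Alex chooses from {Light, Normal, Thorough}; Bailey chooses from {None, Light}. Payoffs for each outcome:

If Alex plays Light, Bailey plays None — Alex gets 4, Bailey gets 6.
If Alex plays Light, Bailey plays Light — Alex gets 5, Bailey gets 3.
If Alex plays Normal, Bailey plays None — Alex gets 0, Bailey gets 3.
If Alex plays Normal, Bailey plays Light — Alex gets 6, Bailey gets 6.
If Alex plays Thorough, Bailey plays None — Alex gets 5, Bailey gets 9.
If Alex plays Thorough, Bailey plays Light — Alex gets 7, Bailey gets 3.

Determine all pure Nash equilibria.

Check each profile: it is a Nash equilibrium iff no player can strictly gain by switching unilaterally.
(Light, None): Alex can switch to Thorough (4 → 5). Not NE.
(Light, Light): Alex can switch to Normal (5 → 6). Not NE.
(Normal, None): Alex can switch to Light (0 → 4). Not NE.
(Normal, Light): Alex can switch to Thorough (6 → 7). Not NE.
(Thorough, None): Alex gets 5, best alternative 4; Bailey gets 9, best alternative 3. No profitable deviation — NE.
(Thorough, Light): Bailey can switch to None (3 → 9). Not NE.

The unique pure-strategy Nash equilibrium is (Thorough, None).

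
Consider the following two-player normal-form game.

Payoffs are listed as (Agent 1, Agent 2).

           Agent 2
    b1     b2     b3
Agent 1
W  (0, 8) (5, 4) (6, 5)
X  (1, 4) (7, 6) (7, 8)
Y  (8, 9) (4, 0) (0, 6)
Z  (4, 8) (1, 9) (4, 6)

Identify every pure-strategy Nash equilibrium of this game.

For each strategy profile, look for a profitable unilateral deviation.
(W, b1): Agent 1 can switch to X (0 → 1). Not NE.
(W, b2): Agent 1 can switch to X (5 → 7). Not NE.
(W, b3): Agent 1 can switch to X (6 → 7). Not NE.
(X, b1): Agent 1 can switch to Y (1 → 8). Not NE.
(X, b2): Agent 2 can switch to b3 (6 → 8). Not NE.
(X, b3): Agent 1 gets 7, best alternative 6; Agent 2 gets 8, best alternative 6. No profitable deviation — NE.
(Y, b1): Agent 1 gets 8, best alternative 4; Agent 2 gets 9, best alternative 6. No profitable deviation — NE.
(Y, b2): Agent 1 can switch to W (4 → 5). Not NE.
(Y, b3): Agent 1 can switch to W (0 → 6). Not NE.
(Z, b1): Agent 1 can switch to Y (4 → 8). Not NE.
(Z, b2): Agent 1 can switch to W (1 → 5). Not NE.
(Z, b3): Agent 1 can switch to W (4 → 6). Not NE.

The pure Nash equilibria are (X, b3); (Y, b1).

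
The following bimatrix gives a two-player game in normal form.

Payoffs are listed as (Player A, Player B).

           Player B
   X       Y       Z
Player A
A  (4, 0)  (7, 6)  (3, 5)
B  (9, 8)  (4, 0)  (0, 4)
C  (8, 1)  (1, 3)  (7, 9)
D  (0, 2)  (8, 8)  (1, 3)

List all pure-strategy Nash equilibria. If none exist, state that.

Pure-strategy Nash equilibria: (B, X); (C, Z); (D, Y)

(A, X): Player A can switch to B (4 → 9). Not NE.
(A, Y): Player A can switch to D (7 → 8). Not NE.
(A, Z): Player A can switch to C (3 → 7). Not NE.
(B, X): Player A gets 9, best alternative 8; Player B gets 8, best alternative 4. No profitable deviation — NE.
(B, Y): Player A can switch to A (4 → 7). Not NE.
(B, Z): Player A can switch to A (0 → 3). Not NE.
(C, X): Player A can switch to B (8 → 9). Not NE.
(C, Z): Player A gets 7, best alternative 3; Player B gets 9, best alternative 3. No profitable deviation — NE.
(D, Y): Player A gets 8, best alternative 7; Player B gets 8, best alternative 3. No profitable deviation — NE.
(The remaining 3 profiles each have a profitable deviation by the same check.)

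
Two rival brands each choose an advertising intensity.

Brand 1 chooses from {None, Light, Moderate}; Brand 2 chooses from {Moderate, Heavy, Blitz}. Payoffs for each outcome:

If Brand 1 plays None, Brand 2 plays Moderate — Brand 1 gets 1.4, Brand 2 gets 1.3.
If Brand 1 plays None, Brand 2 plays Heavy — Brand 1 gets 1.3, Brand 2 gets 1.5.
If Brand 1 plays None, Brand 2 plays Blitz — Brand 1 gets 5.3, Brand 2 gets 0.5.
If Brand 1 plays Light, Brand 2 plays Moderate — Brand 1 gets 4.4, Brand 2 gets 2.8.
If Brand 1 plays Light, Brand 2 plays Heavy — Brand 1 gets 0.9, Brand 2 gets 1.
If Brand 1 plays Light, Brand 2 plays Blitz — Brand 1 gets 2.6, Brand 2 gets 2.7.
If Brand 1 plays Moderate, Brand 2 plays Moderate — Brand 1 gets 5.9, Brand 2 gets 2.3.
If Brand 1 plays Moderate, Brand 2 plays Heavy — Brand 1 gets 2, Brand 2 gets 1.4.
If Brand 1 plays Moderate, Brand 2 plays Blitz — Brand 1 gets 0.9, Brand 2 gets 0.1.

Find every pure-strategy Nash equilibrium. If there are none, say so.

(None, Moderate): Brand 1 can switch to Light (1.4 → 4.4). Not NE.
(None, Heavy): Brand 1 can switch to Moderate (1.3 → 2). Not NE.
(None, Blitz): Brand 2 can switch to Moderate (0.5 → 1.3). Not NE.
(Light, Moderate): Brand 1 can switch to Moderate (4.4 → 5.9). Not NE.
(Light, Heavy): Brand 1 can switch to None (0.9 → 1.3). Not NE.
(Light, Blitz): Brand 1 can switch to None (2.6 → 5.3). Not NE.
(Moderate, Moderate): Brand 1 gets 5.9, best alternative 4.4; Brand 2 gets 2.3, best alternative 1.4. No profitable deviation — NE.
(Moderate, Heavy): Brand 2 can switch to Moderate (1.4 → 2.3). Not NE.
(Moderate, Blitz): Brand 1 can switch to None (0.9 → 5.3). Not NE.

The unique pure-strategy Nash equilibrium is (Moderate, Moderate).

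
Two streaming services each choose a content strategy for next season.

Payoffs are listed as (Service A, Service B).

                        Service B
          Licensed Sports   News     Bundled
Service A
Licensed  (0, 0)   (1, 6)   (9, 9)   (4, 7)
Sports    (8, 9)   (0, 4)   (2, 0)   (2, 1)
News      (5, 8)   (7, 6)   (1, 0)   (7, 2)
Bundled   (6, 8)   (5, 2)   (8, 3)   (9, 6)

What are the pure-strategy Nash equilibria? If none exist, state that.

Check each profile: it is a Nash equilibrium iff no player can strictly gain by switching unilaterally.
(Licensed, Licensed): Service A can switch to Sports (0 → 8). Not NE.
(Licensed, Sports): Service A can switch to News (1 → 7). Not NE.
(Licensed, News): Service A gets 9, best alternative 8; Service B gets 9, best alternative 7. No profitable deviation — NE.
(Licensed, Bundled): Service A can switch to News (4 → 7). Not NE.
(Sports, Licensed): Service A gets 8, best alternative 6; Service B gets 9, best alternative 4. No profitable deviation — NE.
(Sports, Sports): Service A can switch to Licensed (0 → 1). Not NE.
(Sports, News): Service A can switch to Licensed (2 → 9). Not NE.
(Sports, Bundled): Service A can switch to Licensed (2 → 4). Not NE.
(News, Licensed): Service A can switch to Sports (5 → 8). Not NE.
(News, Sports): Service B can switch to Licensed (6 → 8). Not NE.
(The remaining 6 profiles each have a profitable deviation by the same check.)

Pure-strategy Nash equilibria: (Licensed, News), (Sports, Licensed)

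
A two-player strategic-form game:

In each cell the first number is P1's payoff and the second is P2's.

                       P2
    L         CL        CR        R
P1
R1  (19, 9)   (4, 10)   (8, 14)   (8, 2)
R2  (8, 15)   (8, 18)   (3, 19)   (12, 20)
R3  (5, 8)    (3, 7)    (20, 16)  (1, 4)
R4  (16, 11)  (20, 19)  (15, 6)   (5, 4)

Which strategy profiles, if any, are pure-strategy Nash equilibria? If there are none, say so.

Mark each player's best response to every combination of opponents' strategies; a profile where every player is best-responding is a pure Nash equilibrium.
P1 against L: payoffs 19, 8, 5, 16 → best response R1.
P1 against CL: payoffs 4, 8, 3, 20 → best response R4.
P1 against CR: payoffs 8, 3, 20, 15 → best response R3.
P1 against R: payoffs 8, 12, 1, 5 → best response R2.
P2 against R1: payoffs 9, 10, 14, 2 → best response CR.
P2 against R2: payoffs 15, 18, 19, 20 → best response R.
P2 against R3: payoffs 8, 7, 16, 4 → best response CR.
P2 against R4: payoffs 11, 19, 6, 4 → best response CL.
Mutual best responses: (R2, R); (R3, CR); (R4, CL).

The pure Nash equilibria are (R2, R) and (R3, CR) and (R4, CL).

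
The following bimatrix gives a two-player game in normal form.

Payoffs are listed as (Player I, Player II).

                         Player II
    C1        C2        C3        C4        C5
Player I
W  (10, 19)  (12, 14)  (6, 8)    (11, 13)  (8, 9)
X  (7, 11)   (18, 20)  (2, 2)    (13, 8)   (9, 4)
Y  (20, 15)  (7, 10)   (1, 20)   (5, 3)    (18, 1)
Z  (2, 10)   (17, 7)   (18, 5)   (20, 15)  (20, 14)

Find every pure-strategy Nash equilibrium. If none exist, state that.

The pure Nash equilibria are (X, C2) and (Z, C4).

For each strategy profile, look for a profitable unilateral deviation.
(W, C1): Player I can switch to Y (10 → 20). Not NE.
(W, C2): Player I can switch to X (12 → 18). Not NE.
(W, C3): Player I can switch to Z (6 → 18). Not NE.
(W, C4): Player I can switch to X (11 → 13). Not NE.
(W, C5): Player I can switch to X (8 → 9). Not NE.
(X, C1): Player I can switch to W (7 → 10). Not NE.
(X, C2): Player I gets 18, best alternative 17; Player II gets 20, best alternative 11. No profitable deviation — NE.
(Z, C4): Player I gets 20, best alternative 13; Player II gets 15, best alternative 14. No profitable deviation — NE.
(The remaining 12 profiles each have a profitable deviation by the same check.)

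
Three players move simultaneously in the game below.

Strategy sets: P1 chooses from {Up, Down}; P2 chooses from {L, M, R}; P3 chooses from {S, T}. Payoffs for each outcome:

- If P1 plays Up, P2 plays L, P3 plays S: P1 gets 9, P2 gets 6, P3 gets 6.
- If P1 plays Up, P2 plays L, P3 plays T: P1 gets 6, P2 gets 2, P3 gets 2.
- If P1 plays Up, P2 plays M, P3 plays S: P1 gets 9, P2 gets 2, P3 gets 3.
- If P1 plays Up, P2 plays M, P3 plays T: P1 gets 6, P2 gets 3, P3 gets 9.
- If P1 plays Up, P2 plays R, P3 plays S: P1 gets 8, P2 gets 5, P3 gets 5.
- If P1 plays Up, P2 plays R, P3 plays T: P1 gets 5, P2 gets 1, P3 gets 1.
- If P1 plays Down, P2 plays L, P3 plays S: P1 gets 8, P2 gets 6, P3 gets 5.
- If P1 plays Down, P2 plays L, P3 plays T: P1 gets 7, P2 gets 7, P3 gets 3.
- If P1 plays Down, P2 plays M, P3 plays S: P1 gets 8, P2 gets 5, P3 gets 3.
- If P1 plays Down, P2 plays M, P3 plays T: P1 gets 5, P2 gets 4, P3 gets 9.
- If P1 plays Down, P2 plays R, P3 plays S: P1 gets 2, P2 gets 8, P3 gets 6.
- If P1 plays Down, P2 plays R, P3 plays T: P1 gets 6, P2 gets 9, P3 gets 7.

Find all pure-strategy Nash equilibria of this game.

For each strategy profile, look for a profitable unilateral deviation.
(Up, L, S): P1 gets 9, best alternative 8; P2 gets 6, best alternative 5; P3 gets 6, best alternative 2. No profitable deviation — NE.
(Up, L, T): P1 can switch to Down (6 → 7). Not NE.
(Up, M, S): P2 can switch to L (2 → 6). Not NE.
(Up, M, T): P1 gets 6, best alternative 5; P2 gets 3, best alternative 2; P3 gets 9, best alternative 3. No profitable deviation — NE.
(Up, R, S): P2 can switch to L (5 → 6). Not NE.
(Up, R, T): P1 can switch to Down (5 → 6). Not NE.
(Down, L, S): P1 can switch to Up (8 → 9). Not NE.
(Down, L, T): P2 can switch to R (7 → 9). Not NE.
(Down, M, S): P1 can switch to Up (8 → 9). Not NE.
(Down, M, T): P1 can switch to Up (5 → 6). Not NE.
(Down, R, S): P1 can switch to Up (2 → 8). Not NE.
(Down, R, T): P1 gets 6, best alternative 5; P2 gets 9, best alternative 7; P3 gets 7, best alternative 6. No profitable deviation — NE.

The pure Nash equilibria are (Up, L, S); (Up, M, T); (Down, R, T).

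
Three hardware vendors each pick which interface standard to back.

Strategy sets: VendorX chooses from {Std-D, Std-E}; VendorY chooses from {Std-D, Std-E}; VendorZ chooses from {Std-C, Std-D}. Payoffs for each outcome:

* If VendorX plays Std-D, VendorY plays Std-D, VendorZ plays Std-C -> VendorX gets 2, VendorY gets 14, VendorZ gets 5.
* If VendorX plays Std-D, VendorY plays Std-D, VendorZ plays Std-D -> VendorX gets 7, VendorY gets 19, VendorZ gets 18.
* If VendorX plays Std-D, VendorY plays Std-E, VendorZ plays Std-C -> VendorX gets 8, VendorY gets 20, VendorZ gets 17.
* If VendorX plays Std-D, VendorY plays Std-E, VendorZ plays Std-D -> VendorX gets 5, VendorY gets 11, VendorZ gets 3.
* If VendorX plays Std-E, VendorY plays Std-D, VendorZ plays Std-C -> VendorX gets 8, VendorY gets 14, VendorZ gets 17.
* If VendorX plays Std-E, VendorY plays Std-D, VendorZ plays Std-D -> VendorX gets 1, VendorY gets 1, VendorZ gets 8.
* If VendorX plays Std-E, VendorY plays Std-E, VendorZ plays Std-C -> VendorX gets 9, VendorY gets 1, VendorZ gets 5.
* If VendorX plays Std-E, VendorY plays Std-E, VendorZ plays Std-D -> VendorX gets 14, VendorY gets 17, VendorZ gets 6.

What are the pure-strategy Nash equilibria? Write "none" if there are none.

(Std-D, Std-D, Std-D); (Std-E, Std-D, Std-C); (Std-E, Std-E, Std-D)

Check each profile: it is a Nash equilibrium iff no player can strictly gain by switching unilaterally.
(Std-D, Std-D, Std-C): VendorX can switch to Std-E (2 → 8). Not NE.
(Std-D, Std-D, Std-D): VendorX gets 7, best alternative 1; VendorY gets 19, best alternative 11; VendorZ gets 18, best alternative 5. No profitable deviation — NE.
(Std-D, Std-E, Std-C): VendorX can switch to Std-E (8 → 9). Not NE.
(Std-D, Std-E, Std-D): VendorX can switch to Std-E (5 → 14). Not NE.
(Std-E, Std-D, Std-C): VendorX gets 8, best alternative 2; VendorY gets 14, best alternative 1; VendorZ gets 17, best alternative 8. No profitable deviation — NE.
(Std-E, Std-D, Std-D): VendorX can switch to Std-D (1 → 7). Not NE.
(Std-E, Std-E, Std-C): VendorY can switch to Std-D (1 → 14). Not NE.
(Std-E, Std-E, Std-D): VendorX gets 14, best alternative 5; VendorY gets 17, best alternative 1; VendorZ gets 6, best alternative 5. No profitable deviation — NE.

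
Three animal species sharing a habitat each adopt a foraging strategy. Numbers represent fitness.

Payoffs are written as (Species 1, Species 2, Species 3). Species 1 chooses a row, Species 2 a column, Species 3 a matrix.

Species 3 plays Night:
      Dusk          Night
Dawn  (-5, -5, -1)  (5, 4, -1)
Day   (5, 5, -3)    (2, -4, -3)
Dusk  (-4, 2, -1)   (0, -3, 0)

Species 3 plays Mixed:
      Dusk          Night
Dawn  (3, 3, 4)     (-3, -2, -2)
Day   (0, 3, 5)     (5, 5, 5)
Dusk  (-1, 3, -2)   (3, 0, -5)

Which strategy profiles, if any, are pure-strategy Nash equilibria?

(Dawn, Dusk, Mixed), (Dawn, Night, Night), (Day, Night, Mixed)

(Dawn, Dusk, Night): Species 1 can switch to Day (-5 → 5). Not NE.
(Dawn, Dusk, Mixed): Species 1 gets 3, best alternative 0; Species 2 gets 3, best alternative -2; Species 3 gets 4, best alternative -1. No profitable deviation — NE.
(Dawn, Night, Night): Species 1 gets 5, best alternative 2; Species 2 gets 4, best alternative -5; Species 3 gets -1, best alternative -2. No profitable deviation — NE.
(Dawn, Night, Mixed): Species 1 can switch to Day (-3 → 5). Not NE.
(Day, Dusk, Night): Species 3 can switch to Mixed (-3 → 5). Not NE.
(Day, Dusk, Mixed): Species 1 can switch to Dawn (0 → 3). Not NE.
(Day, Night, Night): Species 1 can switch to Dawn (2 → 5). Not NE.
(Day, Night, Mixed): Species 1 gets 5, best alternative 3; Species 2 gets 5, best alternative 3; Species 3 gets 5, best alternative -3. No profitable deviation — NE.
(Dusk, Dusk, Night): Species 1 can switch to Day (-4 → 5). Not NE.
(Dusk, Dusk, Mixed): Species 1 can switch to Dawn (-1 → 3). Not NE.
(Dusk, Night, Night): Species 1 can switch to Dawn (0 → 5). Not NE.
(Dusk, Night, Mixed): Species 1 can switch to Day (3 → 5). Not NE.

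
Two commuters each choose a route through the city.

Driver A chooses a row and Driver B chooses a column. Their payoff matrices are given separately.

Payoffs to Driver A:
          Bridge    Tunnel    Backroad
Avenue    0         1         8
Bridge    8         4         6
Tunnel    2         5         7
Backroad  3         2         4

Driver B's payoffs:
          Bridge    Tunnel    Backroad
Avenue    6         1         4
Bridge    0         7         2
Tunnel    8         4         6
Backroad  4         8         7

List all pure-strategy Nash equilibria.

There is no pure-strategy Nash equilibrium.

Driver A against Bridge: payoffs 0, 8, 2, 3 → best response Bridge.
Driver A against Tunnel: payoffs 1, 4, 5, 2 → best response Tunnel.
Driver A against Backroad: payoffs 8, 6, 7, 4 → best response Avenue.
Driver B against Avenue: payoffs 6, 1, 4 → best response Bridge.
Driver B against Bridge: payoffs 0, 7, 2 → best response Tunnel.
Driver B against Tunnel: payoffs 8, 4, 6 → best response Bridge.
Driver B against Backroad: payoffs 4, 8, 7 → best response Tunnel.
No profile is a mutual best response for all players.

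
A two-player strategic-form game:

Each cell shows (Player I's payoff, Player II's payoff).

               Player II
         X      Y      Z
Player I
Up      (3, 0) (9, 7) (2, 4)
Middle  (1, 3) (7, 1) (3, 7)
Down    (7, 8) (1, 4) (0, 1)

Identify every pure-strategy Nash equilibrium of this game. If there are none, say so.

Pure-strategy Nash equilibria: (Up, Y) and (Middle, Z) and (Down, X)

Player I against X: payoffs 3, 1, 7 → best response Down.
Player I against Y: payoffs 9, 7, 1 → best response Up.
Player I against Z: payoffs 2, 3, 0 → best response Middle.
Player II against Up: payoffs 0, 7, 4 → best response Y.
Player II against Middle: payoffs 3, 1, 7 → best response Z.
Player II against Down: payoffs 8, 4, 1 → best response X.
Mutual best responses: (Up, Y); (Middle, Z); (Down, X).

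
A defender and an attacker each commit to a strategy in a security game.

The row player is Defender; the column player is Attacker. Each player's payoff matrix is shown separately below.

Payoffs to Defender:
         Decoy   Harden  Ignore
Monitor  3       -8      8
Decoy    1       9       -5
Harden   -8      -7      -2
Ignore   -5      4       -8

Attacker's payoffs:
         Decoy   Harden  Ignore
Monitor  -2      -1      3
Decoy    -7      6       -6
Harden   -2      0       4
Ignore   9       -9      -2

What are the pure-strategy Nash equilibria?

Mark each player's best response to every combination of opponents' strategies; a profile where every player is best-responding is a pure Nash equilibrium.
Defender against Decoy: payoffs 3, 1, -8, -5 → best response Monitor.
Defender against Harden: payoffs -8, 9, -7, 4 → best response Decoy.
Defender against Ignore: payoffs 8, -5, -2, -8 → best response Monitor.
Attacker against Monitor: payoffs -2, -1, 3 → best response Ignore.
Attacker against Decoy: payoffs -7, 6, -6 → best response Harden.
Attacker against Harden: payoffs -2, 0, 4 → best response Ignore.
Attacker against Ignore: payoffs 9, -9, -2 → best response Decoy.
Mutual best responses: (Monitor, Ignore); (Decoy, Harden).

Pure-strategy Nash equilibria: (Monitor, Ignore) and (Decoy, Harden)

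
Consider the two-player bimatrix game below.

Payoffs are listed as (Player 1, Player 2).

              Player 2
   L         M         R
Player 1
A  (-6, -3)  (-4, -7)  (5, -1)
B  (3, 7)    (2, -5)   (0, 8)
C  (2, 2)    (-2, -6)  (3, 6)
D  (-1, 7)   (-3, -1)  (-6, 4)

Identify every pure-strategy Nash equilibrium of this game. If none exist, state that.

For each player, find the best response to each opponent profile; mutual best responses are the pure NE.
Player 1 against L: payoffs -6, 3, 2, -1 → best response B.
Player 1 against M: payoffs -4, 2, -2, -3 → best response B.
Player 1 against R: payoffs 5, 0, 3, -6 → best response A.
Player 2 against A: payoffs -3, -7, -1 → best response R.
Player 2 against B: payoffs 7, -5, 8 → best response R.
Player 2 against C: payoffs 2, -6, 6 → best response R.
Player 2 against D: payoffs 7, -1, 4 → best response L.
Mutual best responses: (A, R).

The unique pure-strategy Nash equilibrium is (A, R).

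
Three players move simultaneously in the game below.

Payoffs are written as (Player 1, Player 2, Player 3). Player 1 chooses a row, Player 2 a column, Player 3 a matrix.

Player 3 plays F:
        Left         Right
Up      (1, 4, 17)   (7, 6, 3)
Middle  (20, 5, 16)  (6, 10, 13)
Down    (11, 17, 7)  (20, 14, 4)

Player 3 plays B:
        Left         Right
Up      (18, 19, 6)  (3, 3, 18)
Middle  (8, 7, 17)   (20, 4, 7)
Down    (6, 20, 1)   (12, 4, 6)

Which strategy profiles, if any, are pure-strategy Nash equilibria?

No pure-strategy Nash equilibrium.

(Up, Left, F): Player 1 can switch to Middle (1 → 20). Not NE.
(Up, Left, B): Player 3 can switch to F (6 → 17). Not NE.
(Up, Right, F): Player 1 can switch to Down (7 → 20). Not NE.
(Up, Right, B): Player 1 can switch to Middle (3 → 20). Not NE.
(Middle, Left, F): Player 2 can switch to Right (5 → 10). Not NE.
(Middle, Left, B): Player 1 can switch to Up (8 → 18). Not NE.
(Middle, Right, F): Player 1 can switch to Up (6 → 7). Not NE.
(Middle, Right, B): Player 2 can switch to Left (4 → 7). Not NE.
(Down, Left, F): Player 1 can switch to Middle (11 → 20). Not NE.
(Down, Left, B): Player 1 can switch to Up (6 → 18). Not NE.
(The remaining 2 profiles each have a profitable deviation by the same check.)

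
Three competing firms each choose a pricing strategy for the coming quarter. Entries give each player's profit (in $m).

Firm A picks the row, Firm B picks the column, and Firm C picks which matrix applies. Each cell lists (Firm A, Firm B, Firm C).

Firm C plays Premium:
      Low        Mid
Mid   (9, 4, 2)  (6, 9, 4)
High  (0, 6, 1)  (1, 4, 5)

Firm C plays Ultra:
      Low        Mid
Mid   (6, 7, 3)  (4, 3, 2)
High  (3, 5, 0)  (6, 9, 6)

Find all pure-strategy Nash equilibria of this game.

(Mid, Low, Ultra), (Mid, Mid, Premium), (High, Mid, Ultra)

(Mid, Low, Premium): Firm B can switch to Mid (4 → 9). Not NE.
(Mid, Low, Ultra): Firm A gets 6, best alternative 3; Firm B gets 7, best alternative 3; Firm C gets 3, best alternative 2. No profitable deviation — NE.
(Mid, Mid, Premium): Firm A gets 6, best alternative 1; Firm B gets 9, best alternative 4; Firm C gets 4, best alternative 2. No profitable deviation — NE.
(Mid, Mid, Ultra): Firm A can switch to High (4 → 6). Not NE.
(High, Low, Premium): Firm A can switch to Mid (0 → 9). Not NE.
(High, Low, Ultra): Firm A can switch to Mid (3 → 6). Not NE.
(High, Mid, Premium): Firm A can switch to Mid (1 → 6). Not NE.
(High, Mid, Ultra): Firm A gets 6, best alternative 4; Firm B gets 9, best alternative 5; Firm C gets 6, best alternative 5. No profitable deviation — NE.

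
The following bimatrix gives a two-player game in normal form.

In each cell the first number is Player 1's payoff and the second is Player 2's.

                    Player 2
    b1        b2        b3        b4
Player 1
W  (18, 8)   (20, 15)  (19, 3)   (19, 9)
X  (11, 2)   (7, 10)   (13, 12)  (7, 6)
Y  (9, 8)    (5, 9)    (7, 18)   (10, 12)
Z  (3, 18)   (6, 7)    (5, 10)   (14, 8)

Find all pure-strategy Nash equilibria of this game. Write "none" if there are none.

Pure NE: (W, b2)

For each player, find the best response to each opponent profile; mutual best responses are the pure NE.
Player 1 against b1: payoffs 18, 11, 9, 3 → best response W.
Player 1 against b2: payoffs 20, 7, 5, 6 → best response W.
Player 1 against b3: payoffs 19, 13, 7, 5 → best response W.
Player 1 against b4: payoffs 19, 7, 10, 14 → best response W.
Player 2 against W: payoffs 8, 15, 3, 9 → best response b2.
Player 2 against X: payoffs 2, 10, 12, 6 → best response b3.
Player 2 against Y: payoffs 8, 9, 18, 12 → best response b3.
Player 2 against Z: payoffs 18, 7, 10, 8 → best response b1.
Mutual best responses: (W, b2).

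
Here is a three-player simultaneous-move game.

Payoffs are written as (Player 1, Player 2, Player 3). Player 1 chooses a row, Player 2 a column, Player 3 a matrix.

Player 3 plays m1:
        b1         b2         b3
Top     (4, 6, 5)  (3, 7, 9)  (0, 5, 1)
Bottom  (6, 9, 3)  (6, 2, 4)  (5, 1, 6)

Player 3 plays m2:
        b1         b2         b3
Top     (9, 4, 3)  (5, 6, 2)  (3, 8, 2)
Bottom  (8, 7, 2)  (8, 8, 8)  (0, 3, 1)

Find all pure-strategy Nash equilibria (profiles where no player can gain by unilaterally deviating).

(Top, b1, m1): Player 1 can switch to Bottom (4 → 6). Not NE.
(Top, b1, m2): Player 2 can switch to b2 (4 → 6). Not NE.
(Top, b2, m1): Player 1 can switch to Bottom (3 → 6). Not NE.
(Top, b2, m2): Player 1 can switch to Bottom (5 → 8). Not NE.
(Top, b3, m1): Player 1 can switch to Bottom (0 → 5). Not NE.
(Top, b3, m2): Player 1 gets 3, best alternative 0; Player 2 gets 8, best alternative 6; Player 3 gets 2, best alternative 1. No profitable deviation — NE.
(Bottom, b1, m1): Player 1 gets 6, best alternative 4; Player 2 gets 9, best alternative 2; Player 3 gets 3, best alternative 2. No profitable deviation — NE.
(Bottom, b1, m2): Player 1 can switch to Top (8 → 9). Not NE.
(Bottom, b2, m2): Player 1 gets 8, best alternative 5; Player 2 gets 8, best alternative 7; Player 3 gets 8, best alternative 4. No profitable deviation — NE.
(The remaining 3 profiles each have a profitable deviation by the same check.)

(Top, b3, m2); (Bottom, b1, m1); (Bottom, b2, m2)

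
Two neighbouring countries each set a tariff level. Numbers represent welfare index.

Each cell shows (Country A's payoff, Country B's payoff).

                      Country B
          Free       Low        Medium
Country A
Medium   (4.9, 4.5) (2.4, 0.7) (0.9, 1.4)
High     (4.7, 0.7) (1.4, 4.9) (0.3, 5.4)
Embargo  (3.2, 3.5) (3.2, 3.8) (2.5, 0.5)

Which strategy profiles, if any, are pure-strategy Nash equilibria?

(Medium, Free): Country A gets 4.9, best alternative 4.7; Country B gets 4.5, best alternative 1.4. No profitable deviation — NE.
(Medium, Low): Country A can switch to Embargo (2.4 → 3.2). Not NE.
(Medium, Medium): Country A can switch to Embargo (0.9 → 2.5). Not NE.
(High, Free): Country A can switch to Medium (4.7 → 4.9). Not NE.
(High, Low): Country A can switch to Medium (1.4 → 2.4). Not NE.
(High, Medium): Country A can switch to Medium (0.3 → 0.9). Not NE.
(Embargo, Free): Country A can switch to Medium (3.2 → 4.9). Not NE.
(Embargo, Low): Country A gets 3.2, best alternative 2.4; Country B gets 3.8, best alternative 3.5. No profitable deviation — NE.
(Embargo, Medium): Country B can switch to Free (0.5 → 3.5). Not NE.

(Medium, Free), (Embargo, Low)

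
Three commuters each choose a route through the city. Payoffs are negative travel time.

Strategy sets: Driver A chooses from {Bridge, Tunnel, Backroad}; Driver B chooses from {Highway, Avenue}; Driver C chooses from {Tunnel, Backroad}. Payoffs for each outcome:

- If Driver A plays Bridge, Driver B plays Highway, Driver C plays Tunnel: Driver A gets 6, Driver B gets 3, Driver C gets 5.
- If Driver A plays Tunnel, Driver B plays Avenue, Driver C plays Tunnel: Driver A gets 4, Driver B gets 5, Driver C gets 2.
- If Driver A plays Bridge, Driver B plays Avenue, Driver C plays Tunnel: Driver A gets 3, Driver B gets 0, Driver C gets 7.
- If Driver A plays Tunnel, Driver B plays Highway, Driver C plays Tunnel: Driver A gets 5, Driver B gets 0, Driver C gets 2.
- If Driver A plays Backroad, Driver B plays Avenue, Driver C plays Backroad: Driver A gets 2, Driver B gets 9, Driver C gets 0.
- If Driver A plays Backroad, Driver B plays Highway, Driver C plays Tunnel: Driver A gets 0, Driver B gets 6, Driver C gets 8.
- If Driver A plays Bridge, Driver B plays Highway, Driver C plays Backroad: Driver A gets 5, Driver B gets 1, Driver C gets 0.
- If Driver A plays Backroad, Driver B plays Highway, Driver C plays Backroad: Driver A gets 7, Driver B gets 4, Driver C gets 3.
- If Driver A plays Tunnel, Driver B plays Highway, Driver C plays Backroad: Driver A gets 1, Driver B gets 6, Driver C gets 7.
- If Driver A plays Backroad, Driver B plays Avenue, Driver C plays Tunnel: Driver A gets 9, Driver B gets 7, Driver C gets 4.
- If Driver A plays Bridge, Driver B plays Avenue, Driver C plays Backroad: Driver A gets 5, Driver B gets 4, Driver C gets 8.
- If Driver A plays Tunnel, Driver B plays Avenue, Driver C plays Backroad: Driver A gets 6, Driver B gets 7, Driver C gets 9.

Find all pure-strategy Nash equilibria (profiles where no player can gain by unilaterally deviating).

Driver A against (Highway, Tunnel): payoffs 6, 5, 0 → best response Bridge.
Driver A against (Highway, Backroad): payoffs 5, 1, 7 → best response Backroad.
Driver A against (Avenue, Tunnel): payoffs 3, 4, 9 → best response Backroad.
Driver A against (Avenue, Backroad): payoffs 5, 6, 2 → best response Tunnel.
Driver B against (Bridge, Tunnel): payoffs 3, 0 → best response Highway.
Driver B against (Bridge, Backroad): payoffs 1, 4 → best response Avenue.
Driver B against (Tunnel, Tunnel): payoffs 0, 5 → best response Avenue.
Driver B against (Tunnel, Backroad): payoffs 6, 7 → best response Avenue.
Driver B against (Backroad, Tunnel): payoffs 6, 7 → best response Avenue.
Driver B against (Backroad, Backroad): payoffs 4, 9 → best response Avenue.
Driver C against (Bridge, Highway): payoffs 5, 0 → best response Tunnel.
Driver C against (Bridge, Avenue): payoffs 7, 8 → best response Backroad.
Driver C against (Tunnel, Highway): payoffs 2, 7 → best response Backroad.
Driver C against (Tunnel, Avenue): payoffs 2, 9 → best response Backroad.
Driver C against (Backroad, Highway): payoffs 8, 3 → best response Tunnel.
Driver C against (Backroad, Avenue): payoffs 4, 0 → best response Tunnel.
Mutual best responses: (Bridge, Highway, Tunnel); (Tunnel, Avenue, Backroad); (Backroad, Avenue, Tunnel).

(Bridge, Highway, Tunnel) and (Tunnel, Avenue, Backroad) and (Backroad, Avenue, Tunnel)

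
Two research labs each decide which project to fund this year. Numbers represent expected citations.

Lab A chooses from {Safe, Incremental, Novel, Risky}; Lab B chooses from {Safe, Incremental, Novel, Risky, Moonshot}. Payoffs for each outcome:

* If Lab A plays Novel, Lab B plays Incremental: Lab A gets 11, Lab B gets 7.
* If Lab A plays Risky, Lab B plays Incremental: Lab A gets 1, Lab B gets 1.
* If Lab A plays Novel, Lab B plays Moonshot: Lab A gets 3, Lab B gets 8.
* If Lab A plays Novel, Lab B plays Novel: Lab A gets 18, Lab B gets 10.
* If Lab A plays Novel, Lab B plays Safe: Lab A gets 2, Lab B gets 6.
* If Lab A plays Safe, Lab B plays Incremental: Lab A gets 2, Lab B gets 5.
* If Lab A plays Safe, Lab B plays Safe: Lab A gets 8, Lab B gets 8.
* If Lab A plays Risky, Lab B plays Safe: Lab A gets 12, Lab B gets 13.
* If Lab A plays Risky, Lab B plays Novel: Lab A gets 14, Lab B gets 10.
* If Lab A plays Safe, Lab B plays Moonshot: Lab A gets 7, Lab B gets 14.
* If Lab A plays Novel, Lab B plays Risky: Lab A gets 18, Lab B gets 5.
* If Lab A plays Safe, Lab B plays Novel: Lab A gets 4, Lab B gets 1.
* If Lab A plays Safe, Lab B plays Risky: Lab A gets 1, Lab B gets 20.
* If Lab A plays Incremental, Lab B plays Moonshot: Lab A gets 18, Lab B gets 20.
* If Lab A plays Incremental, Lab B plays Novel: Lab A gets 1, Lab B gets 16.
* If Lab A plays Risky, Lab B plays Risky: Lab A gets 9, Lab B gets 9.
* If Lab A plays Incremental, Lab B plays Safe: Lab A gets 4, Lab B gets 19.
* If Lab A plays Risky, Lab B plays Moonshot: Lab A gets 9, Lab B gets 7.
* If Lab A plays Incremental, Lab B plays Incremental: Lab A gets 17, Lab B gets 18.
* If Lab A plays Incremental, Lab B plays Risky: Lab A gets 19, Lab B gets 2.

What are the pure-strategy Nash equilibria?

(Safe, Safe): Lab A can switch to Risky (8 → 12). Not NE.
(Safe, Incremental): Lab A can switch to Incremental (2 → 17). Not NE.
(Safe, Novel): Lab A can switch to Novel (4 → 18). Not NE.
(Safe, Risky): Lab A can switch to Incremental (1 → 19). Not NE.
(Safe, Moonshot): Lab A can switch to Incremental (7 → 18). Not NE.
(Incremental, Safe): Lab A can switch to Safe (4 → 8). Not NE.
(Incremental, Incremental): Lab B can switch to Safe (18 → 19). Not NE.
(Incremental, Novel): Lab A can switch to Safe (1 → 4). Not NE.
(Incremental, Risky): Lab B can switch to Safe (2 → 19). Not NE.
(Incremental, Moonshot): Lab A gets 18, best alternative 9; Lab B gets 20, best alternative 19. No profitable deviation — NE.
(Novel, Safe): Lab A can switch to Safe (2 → 8). Not NE.
(Novel, Novel): Lab A gets 18, best alternative 14; Lab B gets 10, best alternative 8. No profitable deviation — NE.
(Risky, Safe): Lab A gets 12, best alternative 8; Lab B gets 13, best alternative 10. No profitable deviation — NE.
(The remaining 7 profiles each have a profitable deviation by the same check.)

The pure Nash equilibria are (Incremental, Moonshot); (Novel, Novel); (Risky, Safe).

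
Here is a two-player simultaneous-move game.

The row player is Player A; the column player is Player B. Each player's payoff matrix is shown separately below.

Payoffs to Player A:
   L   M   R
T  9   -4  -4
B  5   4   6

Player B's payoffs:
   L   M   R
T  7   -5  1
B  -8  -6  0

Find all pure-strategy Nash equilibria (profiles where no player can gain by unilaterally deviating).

Pure-strategy Nash equilibria: (T, L) and (B, R)

Player A against L: payoffs 9, 5 → best response T.
Player A against M: payoffs -4, 4 → best response B.
Player A against R: payoffs -4, 6 → best response B.
Player B against T: payoffs 7, -5, 1 → best response L.
Player B against B: payoffs -8, -6, 0 → best response R.
Mutual best responses: (T, L); (B, R).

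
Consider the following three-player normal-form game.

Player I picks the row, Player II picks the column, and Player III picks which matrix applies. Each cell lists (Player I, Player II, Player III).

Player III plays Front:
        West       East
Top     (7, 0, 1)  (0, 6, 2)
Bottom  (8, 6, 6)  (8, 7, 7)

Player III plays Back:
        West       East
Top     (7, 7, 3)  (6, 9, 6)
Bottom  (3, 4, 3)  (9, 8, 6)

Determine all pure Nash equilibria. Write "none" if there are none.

Pure NE: (Bottom, East, Front)

For each player, find the best response to each opponent profile; mutual best responses are the pure NE.
Player I against (West, Front): payoffs 7, 8 → best response Bottom.
Player I against (West, Back): payoffs 7, 3 → best response Top.
Player I against (East, Front): payoffs 0, 8 → best response Bottom.
Player I against (East, Back): payoffs 6, 9 → best response Bottom.
Player II against (Top, Front): payoffs 0, 6 → best response East.
Player II against (Top, Back): payoffs 7, 9 → best response East.
Player II against (Bottom, Front): payoffs 6, 7 → best response East.
Player II against (Bottom, Back): payoffs 4, 8 → best response East.
Player III against (Top, West): payoffs 1, 3 → best response Back.
Player III against (Top, East): payoffs 2, 6 → best response Back.
Player III against (Bottom, West): payoffs 6, 3 → best response Front.
Player III against (Bottom, East): payoffs 7, 6 → best response Front.
Mutual best responses: (Bottom, East, Front).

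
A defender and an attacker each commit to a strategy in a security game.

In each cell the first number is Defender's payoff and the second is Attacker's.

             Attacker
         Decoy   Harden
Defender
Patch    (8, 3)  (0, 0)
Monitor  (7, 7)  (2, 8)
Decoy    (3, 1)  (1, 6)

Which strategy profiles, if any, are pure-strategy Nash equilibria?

Mark each player's best response to every combination of opponents' strategies; a profile where every player is best-responding is a pure Nash equilibrium.
Defender against Decoy: payoffs 8, 7, 3 → best response Patch.
Defender against Harden: payoffs 0, 2, 1 → best response Monitor.
Attacker against Patch: payoffs 3, 0 → best response Decoy.
Attacker against Monitor: payoffs 7, 8 → best response Harden.
Attacker against Decoy: payoffs 1, 6 → best response Harden.
Mutual best responses: (Patch, Decoy); (Monitor, Harden).

(Patch, Decoy), (Monitor, Harden)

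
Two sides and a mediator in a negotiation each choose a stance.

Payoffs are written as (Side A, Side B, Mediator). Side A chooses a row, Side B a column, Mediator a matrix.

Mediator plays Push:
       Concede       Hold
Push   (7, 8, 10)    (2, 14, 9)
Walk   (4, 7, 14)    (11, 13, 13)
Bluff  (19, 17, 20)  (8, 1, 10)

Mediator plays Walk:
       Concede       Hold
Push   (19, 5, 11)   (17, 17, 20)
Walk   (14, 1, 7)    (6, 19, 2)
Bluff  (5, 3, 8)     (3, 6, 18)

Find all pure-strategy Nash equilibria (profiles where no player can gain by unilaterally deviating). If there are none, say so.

Side A against (Concede, Push): payoffs 7, 4, 19 → best response Bluff.
Side A against (Concede, Walk): payoffs 19, 14, 5 → best response Push.
Side A against (Hold, Push): payoffs 2, 11, 8 → best response Walk.
Side A against (Hold, Walk): payoffs 17, 6, 3 → best response Push.
Side B against (Push, Push): payoffs 8, 14 → best response Hold.
Side B against (Push, Walk): payoffs 5, 17 → best response Hold.
Side B against (Walk, Push): payoffs 7, 13 → best response Hold.
Side B against (Walk, Walk): payoffs 1, 19 → best response Hold.
Side B against (Bluff, Push): payoffs 17, 1 → best response Concede.
Side B against (Bluff, Walk): payoffs 3, 6 → best response Hold.
Mediator against (Push, Concede): payoffs 10, 11 → best response Walk.
Mediator against (Push, Hold): payoffs 9, 20 → best response Walk.
Mediator against (Walk, Concede): payoffs 14, 7 → best response Push.
Mediator against (Walk, Hold): payoffs 13, 2 → best response Push.
Mediator against (Bluff, Concede): payoffs 20, 8 → best response Push.
Mediator against (Bluff, Hold): payoffs 10, 18 → best response Walk.
Mutual best responses: (Push, Hold, Walk); (Walk, Hold, Push); (Bluff, Concede, Push).

Pure-strategy Nash equilibria: (Push, Hold, Walk); (Walk, Hold, Push); (Bluff, Concede, Push)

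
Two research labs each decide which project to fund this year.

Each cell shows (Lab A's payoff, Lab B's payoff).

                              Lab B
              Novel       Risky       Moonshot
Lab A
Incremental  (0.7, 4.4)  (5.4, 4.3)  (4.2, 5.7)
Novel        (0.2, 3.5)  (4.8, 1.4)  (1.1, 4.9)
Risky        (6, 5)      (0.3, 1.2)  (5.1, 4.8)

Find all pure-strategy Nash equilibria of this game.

The unique pure-strategy Nash equilibrium is (Risky, Novel).

Check each profile: it is a Nash equilibrium iff no player can strictly gain by switching unilaterally.
(Incremental, Novel): Lab A can switch to Risky (0.7 → 6). Not NE.
(Incremental, Risky): Lab B can switch to Novel (4.3 → 4.4). Not NE.
(Incremental, Moonshot): Lab A can switch to Risky (4.2 → 5.1). Not NE.
(Novel, Novel): Lab A can switch to Incremental (0.2 → 0.7). Not NE.
(Novel, Risky): Lab A can switch to Incremental (4.8 → 5.4). Not NE.
(Novel, Moonshot): Lab A can switch to Incremental (1.1 → 4.2). Not NE.
(Risky, Novel): Lab A gets 6, best alternative 0.7; Lab B gets 5, best alternative 4.8. No profitable deviation — NE.
(Risky, Risky): Lab A can switch to Incremental (0.3 → 5.4). Not NE.
(Risky, Moonshot): Lab B can switch to Novel (4.8 → 5). Not NE.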